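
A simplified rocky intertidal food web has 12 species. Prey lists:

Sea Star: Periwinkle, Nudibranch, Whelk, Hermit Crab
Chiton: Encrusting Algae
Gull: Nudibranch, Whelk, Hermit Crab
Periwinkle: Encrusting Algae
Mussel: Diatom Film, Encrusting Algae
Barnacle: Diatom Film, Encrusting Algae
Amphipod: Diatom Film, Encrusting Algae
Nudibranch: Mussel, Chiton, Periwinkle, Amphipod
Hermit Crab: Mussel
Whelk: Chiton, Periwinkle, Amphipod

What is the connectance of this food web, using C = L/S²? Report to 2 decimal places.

C = 0.16

The web has S = 12 species and L = 23 feeding links.
C = L / S² = 23 / 144 = 0.1597 ≈ 0.16.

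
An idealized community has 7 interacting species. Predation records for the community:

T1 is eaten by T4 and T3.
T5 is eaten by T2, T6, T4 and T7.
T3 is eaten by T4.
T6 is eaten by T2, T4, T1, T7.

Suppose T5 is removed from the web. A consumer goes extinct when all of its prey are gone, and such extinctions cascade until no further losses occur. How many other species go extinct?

6

Remove T5.
Round 1: T6 (all prey gone) → extinct.
Round 2: T2 (all prey gone), T7 (all prey gone), T1 (all prey gone) → extinct.
Round 3: T3 (all prey gone) → extinct.
Round 4: T4 (all prey gone) → extinct.
No further losses. Total secondary extinctions: 6.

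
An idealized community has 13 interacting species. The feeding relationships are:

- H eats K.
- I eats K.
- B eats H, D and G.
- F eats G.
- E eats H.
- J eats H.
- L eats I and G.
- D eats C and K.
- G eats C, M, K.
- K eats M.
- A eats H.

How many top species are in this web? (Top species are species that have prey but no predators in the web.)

6

Top species (has prey, but nothing eats it): B, F, E, J, L, A.
Count: 6.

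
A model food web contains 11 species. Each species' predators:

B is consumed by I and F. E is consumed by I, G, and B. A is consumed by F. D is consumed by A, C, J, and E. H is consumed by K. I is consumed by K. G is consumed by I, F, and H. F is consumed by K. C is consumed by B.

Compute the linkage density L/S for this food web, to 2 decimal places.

There are L = 17 links among S = 11 species.
L/S = 17/11 = 1.5455 ≈ 1.55.

L/S = 1.55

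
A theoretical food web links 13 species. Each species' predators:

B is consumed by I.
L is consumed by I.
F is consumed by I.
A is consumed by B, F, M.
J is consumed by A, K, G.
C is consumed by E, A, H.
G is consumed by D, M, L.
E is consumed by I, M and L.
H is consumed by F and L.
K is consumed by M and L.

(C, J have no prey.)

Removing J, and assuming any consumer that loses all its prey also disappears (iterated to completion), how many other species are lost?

3

Remove J.
Round 1: G (all prey gone), K (all prey gone) → extinct.
Round 2: D (all prey gone) → extinct.
No further losses. Total secondary extinctions: 3.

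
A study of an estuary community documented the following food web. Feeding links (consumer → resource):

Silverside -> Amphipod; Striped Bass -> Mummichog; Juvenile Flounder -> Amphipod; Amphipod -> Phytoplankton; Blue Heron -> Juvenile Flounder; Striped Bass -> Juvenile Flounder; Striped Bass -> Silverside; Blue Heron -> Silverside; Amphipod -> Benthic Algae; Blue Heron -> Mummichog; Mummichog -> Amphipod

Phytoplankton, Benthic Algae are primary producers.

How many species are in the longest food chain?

One longest chain: Phytoplankton → Amphipod → Juvenile Flounder → Blue Heron.
It has 4 species and 3 links.

4 species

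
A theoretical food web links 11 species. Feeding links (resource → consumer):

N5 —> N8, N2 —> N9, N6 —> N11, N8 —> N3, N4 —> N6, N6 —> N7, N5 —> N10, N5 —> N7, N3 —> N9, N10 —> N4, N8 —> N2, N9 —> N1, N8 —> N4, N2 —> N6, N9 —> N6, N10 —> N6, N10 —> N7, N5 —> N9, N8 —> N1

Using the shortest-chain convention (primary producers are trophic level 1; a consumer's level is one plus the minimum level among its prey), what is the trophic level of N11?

N5 is a producer → level 1.
N10 eats N5 → level 2.
N6 eats N10 → level 3.
N11 eats N6 → level 4.
No prey of N11 is below level 3, so 4 is the minimum.

Trophic level 4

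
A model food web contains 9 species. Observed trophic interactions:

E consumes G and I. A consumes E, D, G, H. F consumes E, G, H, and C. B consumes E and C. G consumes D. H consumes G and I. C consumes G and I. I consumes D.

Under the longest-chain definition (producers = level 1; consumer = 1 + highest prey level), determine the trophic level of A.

D is a producer → level 1.
G eats D → level 2.
E eats G (level 2); other prey at levels: I 2 → level 3.
A eats E (level 3); other prey at levels: D 1, G 2, H 3 → level 4.

Trophic level 4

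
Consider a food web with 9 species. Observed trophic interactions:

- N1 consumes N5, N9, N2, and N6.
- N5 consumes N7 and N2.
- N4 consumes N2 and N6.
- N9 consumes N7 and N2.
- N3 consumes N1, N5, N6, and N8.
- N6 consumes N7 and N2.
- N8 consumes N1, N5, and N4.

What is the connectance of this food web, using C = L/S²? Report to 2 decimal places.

The web has S = 9 species and L = 19 feeding links.
C = L / S² = 19 / 81 = 0.2346 ≈ 0.23.

C = 0.23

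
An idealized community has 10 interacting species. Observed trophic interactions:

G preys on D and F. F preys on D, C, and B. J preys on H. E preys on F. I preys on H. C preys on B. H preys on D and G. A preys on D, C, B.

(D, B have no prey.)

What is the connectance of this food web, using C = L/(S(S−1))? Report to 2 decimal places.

C = 0.16

The web has S = 10 species and L = 14 feeding links.
C = L / (S(S−1)) = 14 / 90 = 0.1556 ≈ 0.16.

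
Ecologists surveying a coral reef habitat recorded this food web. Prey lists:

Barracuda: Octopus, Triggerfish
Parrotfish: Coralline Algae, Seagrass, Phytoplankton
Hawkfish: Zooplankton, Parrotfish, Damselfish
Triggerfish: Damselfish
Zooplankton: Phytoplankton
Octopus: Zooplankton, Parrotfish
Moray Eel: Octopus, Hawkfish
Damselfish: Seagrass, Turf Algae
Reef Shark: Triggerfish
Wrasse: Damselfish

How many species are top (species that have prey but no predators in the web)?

4

Top species (has prey, but nothing eats it): Wrasse, Moray Eel, Barracuda, Reef Shark.
Count: 4.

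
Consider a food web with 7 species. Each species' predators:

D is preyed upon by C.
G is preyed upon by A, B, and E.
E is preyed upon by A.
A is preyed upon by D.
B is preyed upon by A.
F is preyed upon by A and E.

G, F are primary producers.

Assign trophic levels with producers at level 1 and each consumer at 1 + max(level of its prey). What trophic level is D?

G is a producer → level 1.
E eats G (level 1); other prey at levels: F 1 → level 2.
A eats E (level 2); other prey at levels: G 1, F 1, B 2 → level 3.
D eats A → level 4.

Trophic level 4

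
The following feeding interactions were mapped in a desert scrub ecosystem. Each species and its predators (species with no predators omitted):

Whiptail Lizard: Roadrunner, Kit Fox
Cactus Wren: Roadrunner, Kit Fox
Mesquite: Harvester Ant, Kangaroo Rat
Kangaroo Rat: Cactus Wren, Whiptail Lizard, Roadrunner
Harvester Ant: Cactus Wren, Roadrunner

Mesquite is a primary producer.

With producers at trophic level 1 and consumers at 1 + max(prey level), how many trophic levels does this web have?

4

Producers (level 1): Mesquite.
Mesquite → Harvester Ant → Cactus Wren → Kit Fox gives Kit Fox level 4.
No species has a prey at level 4, so no species reaches level 5.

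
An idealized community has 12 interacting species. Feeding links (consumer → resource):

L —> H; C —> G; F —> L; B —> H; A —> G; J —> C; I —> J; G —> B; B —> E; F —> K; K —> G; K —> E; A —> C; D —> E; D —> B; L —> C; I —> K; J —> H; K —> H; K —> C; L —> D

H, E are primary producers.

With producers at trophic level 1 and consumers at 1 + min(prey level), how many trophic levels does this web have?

4

Producers (level 1): H, E.
Following each consumer down to its lowest-level prey: H → B → G → C (levels 1 through 4).
All prey of C (G 3) are at level 3 or above, so C is at level 1 + 3 = 4.
Every consumer has at least one prey at level 3 or below, so none exceeds level 4.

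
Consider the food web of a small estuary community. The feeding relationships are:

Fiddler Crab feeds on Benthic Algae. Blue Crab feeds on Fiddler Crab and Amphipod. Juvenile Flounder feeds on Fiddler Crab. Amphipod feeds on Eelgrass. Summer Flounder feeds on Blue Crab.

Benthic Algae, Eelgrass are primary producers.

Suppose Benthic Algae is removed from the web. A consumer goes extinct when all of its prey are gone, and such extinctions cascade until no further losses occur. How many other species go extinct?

Remove Benthic Algae.
Round 1: Fiddler Crab (all prey gone) → extinct.
Round 2: Juvenile Flounder (all prey gone) → extinct.
No further losses. Total secondary extinctions: 2.

2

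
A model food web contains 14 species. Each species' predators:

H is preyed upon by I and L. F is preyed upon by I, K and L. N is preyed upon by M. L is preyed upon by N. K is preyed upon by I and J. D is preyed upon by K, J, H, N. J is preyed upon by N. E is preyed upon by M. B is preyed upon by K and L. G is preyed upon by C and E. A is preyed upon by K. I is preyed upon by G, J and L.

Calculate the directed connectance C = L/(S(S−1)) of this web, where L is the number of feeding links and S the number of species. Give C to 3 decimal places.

C = 0.126

The web has S = 14 species and L = 23 feeding links.
C = L / (S(S−1)) = 23 / 182 = 0.1264 ≈ 0.126.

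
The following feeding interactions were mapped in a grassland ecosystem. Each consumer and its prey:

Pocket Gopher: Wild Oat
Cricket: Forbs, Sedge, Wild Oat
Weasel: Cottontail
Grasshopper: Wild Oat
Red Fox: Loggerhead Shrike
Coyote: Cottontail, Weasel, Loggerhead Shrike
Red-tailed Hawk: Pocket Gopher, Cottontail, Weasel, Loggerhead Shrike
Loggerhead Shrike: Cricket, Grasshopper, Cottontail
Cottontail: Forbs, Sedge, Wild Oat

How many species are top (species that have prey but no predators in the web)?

Top species (has prey, but nothing eats it): Coyote, Red Fox, Red-tailed Hawk.
Count: 3.

3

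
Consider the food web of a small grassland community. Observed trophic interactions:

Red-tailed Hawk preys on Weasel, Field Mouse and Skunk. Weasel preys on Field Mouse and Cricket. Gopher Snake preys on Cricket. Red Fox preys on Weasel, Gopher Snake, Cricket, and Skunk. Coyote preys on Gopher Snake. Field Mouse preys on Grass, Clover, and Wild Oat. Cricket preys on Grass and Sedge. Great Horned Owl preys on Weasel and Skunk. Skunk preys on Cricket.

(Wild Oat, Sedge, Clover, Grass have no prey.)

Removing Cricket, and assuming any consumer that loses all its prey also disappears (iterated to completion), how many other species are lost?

3

Remove Cricket.
Round 1: Gopher Snake (all prey gone), Skunk (all prey gone) → extinct.
Round 2: Coyote (all prey gone) → extinct.
No further losses. Total secondary extinctions: 3.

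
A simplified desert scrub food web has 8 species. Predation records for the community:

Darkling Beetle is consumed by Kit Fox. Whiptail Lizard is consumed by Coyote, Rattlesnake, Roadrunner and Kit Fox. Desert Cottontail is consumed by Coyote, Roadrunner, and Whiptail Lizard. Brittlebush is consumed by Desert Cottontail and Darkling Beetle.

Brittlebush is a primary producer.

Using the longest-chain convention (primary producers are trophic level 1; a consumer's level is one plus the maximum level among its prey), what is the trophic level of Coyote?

Brittlebush is a producer → level 1.
Desert Cottontail eats Brittlebush → level 2.
Whiptail Lizard eats Desert Cottontail → level 3.
Coyote eats Whiptail Lizard (level 3); other prey at levels: Desert Cottontail 2 → level 4.

Trophic level 4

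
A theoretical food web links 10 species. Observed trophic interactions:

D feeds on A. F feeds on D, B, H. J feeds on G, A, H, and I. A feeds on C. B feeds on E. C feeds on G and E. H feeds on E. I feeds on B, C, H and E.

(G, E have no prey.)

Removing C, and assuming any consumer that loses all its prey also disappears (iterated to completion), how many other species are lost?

Remove C.
Round 1: A (all prey gone) → extinct.
Round 2: D (all prey gone) → extinct.
No further losses. Total secondary extinctions: 2.

2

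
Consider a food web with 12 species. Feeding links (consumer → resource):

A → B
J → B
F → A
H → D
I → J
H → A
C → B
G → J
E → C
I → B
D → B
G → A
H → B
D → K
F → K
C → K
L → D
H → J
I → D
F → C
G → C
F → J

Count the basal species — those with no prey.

2

Basal species (no prey listed): B, K.
Count: 2.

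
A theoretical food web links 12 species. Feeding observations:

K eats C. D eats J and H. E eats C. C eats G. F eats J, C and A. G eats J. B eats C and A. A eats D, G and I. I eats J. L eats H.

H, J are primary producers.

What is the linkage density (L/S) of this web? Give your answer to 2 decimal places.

There are L = 16 links among S = 12 species.
L/S = 16/12 = 1.3333 ≈ 1.33.

L/S = 1.33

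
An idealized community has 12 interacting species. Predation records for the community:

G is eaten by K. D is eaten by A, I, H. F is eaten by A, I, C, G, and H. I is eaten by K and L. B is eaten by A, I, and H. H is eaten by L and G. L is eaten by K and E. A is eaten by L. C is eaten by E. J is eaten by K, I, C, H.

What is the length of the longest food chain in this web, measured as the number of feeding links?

One longest chain: F → H → L → K.
It has 4 species and 3 links.

3 links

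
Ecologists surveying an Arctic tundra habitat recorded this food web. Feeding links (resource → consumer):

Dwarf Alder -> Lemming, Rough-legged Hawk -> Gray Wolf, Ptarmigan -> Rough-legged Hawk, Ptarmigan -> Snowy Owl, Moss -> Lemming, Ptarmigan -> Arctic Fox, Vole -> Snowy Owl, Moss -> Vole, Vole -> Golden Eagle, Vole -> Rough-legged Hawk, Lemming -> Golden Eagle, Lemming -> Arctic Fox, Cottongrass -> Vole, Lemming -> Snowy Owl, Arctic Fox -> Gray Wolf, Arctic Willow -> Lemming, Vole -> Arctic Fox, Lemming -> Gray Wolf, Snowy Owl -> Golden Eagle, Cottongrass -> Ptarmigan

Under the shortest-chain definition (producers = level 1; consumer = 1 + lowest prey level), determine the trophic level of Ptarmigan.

Cottongrass is a producer → level 1.
Ptarmigan eats Cottongrass → level 2.

Trophic level 2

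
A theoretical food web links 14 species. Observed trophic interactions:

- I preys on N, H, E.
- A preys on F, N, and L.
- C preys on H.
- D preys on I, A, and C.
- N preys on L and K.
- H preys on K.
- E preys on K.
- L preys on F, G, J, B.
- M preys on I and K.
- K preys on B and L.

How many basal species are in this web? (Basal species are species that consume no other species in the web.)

4

Basal species (no prey listed): J, F, B, G.
Count: 4.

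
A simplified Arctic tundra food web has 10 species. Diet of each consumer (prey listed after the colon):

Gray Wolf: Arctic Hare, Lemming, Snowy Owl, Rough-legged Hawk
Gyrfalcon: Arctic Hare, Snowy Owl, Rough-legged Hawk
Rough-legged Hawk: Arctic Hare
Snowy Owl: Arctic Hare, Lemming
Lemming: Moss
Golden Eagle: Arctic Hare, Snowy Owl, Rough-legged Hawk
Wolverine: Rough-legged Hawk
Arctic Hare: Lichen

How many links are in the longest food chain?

3 links

One longest chain: Lichen → Arctic Hare → Rough-legged Hawk → Wolverine.
It has 4 species and 3 links.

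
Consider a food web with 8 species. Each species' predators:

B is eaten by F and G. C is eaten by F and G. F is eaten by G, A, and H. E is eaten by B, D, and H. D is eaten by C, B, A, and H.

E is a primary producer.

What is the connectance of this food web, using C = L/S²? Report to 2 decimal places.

The web has S = 8 species and L = 14 feeding links.
C = L / S² = 14 / 64 = 0.2188 ≈ 0.22.

C = 0.22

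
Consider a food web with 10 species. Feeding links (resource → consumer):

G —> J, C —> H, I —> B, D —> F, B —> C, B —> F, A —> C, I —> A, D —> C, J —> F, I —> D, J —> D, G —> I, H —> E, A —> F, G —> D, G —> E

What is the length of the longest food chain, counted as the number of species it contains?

One longest chain: G → I → A → C → H → E.
It has 6 species and 5 links.

6 species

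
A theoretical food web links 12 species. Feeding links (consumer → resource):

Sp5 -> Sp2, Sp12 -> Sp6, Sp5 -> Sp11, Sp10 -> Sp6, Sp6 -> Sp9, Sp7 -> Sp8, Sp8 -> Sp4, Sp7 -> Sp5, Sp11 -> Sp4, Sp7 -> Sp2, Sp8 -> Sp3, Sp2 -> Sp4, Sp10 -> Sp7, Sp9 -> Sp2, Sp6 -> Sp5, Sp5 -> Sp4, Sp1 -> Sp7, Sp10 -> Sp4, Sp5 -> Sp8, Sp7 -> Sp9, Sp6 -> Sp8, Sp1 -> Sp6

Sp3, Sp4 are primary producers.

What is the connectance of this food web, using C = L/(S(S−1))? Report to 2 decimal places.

The web has S = 12 species and L = 22 feeding links.
C = L / (S(S−1)) = 22 / 132 = 0.1667 ≈ 0.17.

C = 0.17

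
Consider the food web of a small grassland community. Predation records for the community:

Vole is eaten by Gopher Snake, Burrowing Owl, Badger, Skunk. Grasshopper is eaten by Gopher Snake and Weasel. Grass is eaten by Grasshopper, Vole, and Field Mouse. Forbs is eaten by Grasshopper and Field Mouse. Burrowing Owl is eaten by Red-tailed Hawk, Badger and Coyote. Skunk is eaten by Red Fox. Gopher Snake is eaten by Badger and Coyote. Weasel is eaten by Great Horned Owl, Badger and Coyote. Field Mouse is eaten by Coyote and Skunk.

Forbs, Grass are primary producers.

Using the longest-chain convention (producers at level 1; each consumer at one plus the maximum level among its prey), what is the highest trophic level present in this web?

4

Producers (level 1): Forbs, Grass.
Grass → Vole → Burrowing Owl → Red-tailed Hawk gives Red-tailed Hawk level 4.
No species has a prey at level 4, so no species reaches level 5.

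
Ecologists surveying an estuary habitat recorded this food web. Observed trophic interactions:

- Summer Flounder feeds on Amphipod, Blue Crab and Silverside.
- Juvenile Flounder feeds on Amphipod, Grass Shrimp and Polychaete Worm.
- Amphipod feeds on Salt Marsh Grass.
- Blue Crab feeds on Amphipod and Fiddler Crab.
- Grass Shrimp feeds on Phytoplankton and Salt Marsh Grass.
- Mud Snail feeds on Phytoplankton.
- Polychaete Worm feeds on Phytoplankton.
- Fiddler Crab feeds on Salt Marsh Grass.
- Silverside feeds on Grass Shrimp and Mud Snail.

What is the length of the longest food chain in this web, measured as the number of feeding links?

One longest chain: Salt Marsh Grass → Fiddler Crab → Blue Crab → Summer Flounder.
It has 4 species and 3 links.

3 links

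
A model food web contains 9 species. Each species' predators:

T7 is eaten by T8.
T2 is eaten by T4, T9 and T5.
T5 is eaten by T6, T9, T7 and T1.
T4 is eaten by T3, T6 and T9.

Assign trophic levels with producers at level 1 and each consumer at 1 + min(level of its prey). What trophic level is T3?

T2 is a producer → level 1.
T4 eats T2 → level 2.
T3 eats T4 → level 3.
No prey of T3 is below level 2, so 3 is the minimum.

Trophic level 3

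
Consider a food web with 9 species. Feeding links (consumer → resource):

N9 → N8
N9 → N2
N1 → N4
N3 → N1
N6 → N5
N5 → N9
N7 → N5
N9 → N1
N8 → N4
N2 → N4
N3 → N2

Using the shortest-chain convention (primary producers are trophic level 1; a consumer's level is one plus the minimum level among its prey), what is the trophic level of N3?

Trophic level 3

N4 is a producer → level 1.
N1 eats N4 → level 2.
N3 eats N1 → level 3.
No prey of N3 is below level 2, so 3 is the minimum.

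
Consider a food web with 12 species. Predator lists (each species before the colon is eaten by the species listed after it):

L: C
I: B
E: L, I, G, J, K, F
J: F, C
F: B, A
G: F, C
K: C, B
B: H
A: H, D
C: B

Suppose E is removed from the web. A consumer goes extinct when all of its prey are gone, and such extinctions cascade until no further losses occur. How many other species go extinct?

Remove E.
Round 1: L (all prey gone), I (all prey gone), G (all prey gone), J (all prey gone), K (all prey gone) → extinct.
Round 2: F (all prey gone), C (all prey gone) → extinct.
Round 3: B (all prey gone), A (all prey gone) → extinct.
Round 4: H (all prey gone), D (all prey gone) → extinct.
No further losses. Total secondary extinctions: 11.

11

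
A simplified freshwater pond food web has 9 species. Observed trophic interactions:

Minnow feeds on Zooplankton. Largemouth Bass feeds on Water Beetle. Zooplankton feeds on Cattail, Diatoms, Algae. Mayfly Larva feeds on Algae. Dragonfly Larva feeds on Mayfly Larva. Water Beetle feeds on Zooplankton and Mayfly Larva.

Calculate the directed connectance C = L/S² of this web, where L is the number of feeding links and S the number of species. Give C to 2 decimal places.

The web has S = 9 species and L = 9 feeding links.
C = L / S² = 9 / 81 = 0.1111 ≈ 0.11.

C = 0.11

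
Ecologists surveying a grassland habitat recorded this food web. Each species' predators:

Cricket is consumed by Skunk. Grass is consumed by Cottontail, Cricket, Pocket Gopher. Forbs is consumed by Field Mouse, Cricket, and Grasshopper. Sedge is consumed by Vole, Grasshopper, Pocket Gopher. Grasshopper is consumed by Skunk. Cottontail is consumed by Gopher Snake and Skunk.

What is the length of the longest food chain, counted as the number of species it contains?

One longest chain: Grass → Cottontail → Gopher Snake.
It has 3 species and 2 links.

3 species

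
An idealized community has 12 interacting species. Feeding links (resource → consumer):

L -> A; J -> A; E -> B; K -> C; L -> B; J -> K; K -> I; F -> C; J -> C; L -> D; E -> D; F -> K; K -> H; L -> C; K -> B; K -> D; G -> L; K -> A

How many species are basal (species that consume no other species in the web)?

Basal species (no prey listed): E, J, G, F.
Count: 4.

4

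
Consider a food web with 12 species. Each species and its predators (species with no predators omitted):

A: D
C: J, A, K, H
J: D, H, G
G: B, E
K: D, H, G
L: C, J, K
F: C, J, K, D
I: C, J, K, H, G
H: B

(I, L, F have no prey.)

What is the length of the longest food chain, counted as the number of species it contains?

One longest chain: I → C → J → H → B.
It has 5 species and 4 links.

5 species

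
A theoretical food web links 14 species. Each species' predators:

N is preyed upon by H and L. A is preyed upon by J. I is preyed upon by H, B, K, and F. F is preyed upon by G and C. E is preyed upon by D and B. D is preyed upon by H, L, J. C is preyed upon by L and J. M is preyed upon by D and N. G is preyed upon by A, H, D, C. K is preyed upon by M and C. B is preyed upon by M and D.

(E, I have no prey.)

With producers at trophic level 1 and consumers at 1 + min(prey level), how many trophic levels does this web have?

Producers (level 1): E, I.
Following each consumer down to its lowest-level prey: I → F → G → A (levels 1 through 4).
All prey of A (G 3) are at level 3 or above, so A is at level 1 + 3 = 4.
Every consumer has at least one prey at level 3 or below, so none exceeds level 4.

4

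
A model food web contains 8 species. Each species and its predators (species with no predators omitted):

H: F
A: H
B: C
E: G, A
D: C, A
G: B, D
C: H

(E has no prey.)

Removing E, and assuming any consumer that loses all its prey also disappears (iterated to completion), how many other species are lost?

7

Remove E.
Round 1: G (all prey gone) → extinct.
Round 2: B (all prey gone), D (all prey gone) → extinct.
Round 3: C (all prey gone), A (all prey gone) → extinct.
Round 4: H (all prey gone) → extinct.
Round 5: F (all prey gone) → extinct.
No further losses. Total secondary extinctions: 7.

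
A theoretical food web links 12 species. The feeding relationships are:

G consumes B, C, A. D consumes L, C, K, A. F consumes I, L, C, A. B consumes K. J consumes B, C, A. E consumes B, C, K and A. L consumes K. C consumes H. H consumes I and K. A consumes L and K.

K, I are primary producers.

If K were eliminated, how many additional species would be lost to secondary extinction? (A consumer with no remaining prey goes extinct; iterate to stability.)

Remove K.
Round 1: L (all prey gone), B (all prey gone) → extinct.
Round 2: A (all prey gone) → extinct.
No further losses. Total secondary extinctions: 3.

3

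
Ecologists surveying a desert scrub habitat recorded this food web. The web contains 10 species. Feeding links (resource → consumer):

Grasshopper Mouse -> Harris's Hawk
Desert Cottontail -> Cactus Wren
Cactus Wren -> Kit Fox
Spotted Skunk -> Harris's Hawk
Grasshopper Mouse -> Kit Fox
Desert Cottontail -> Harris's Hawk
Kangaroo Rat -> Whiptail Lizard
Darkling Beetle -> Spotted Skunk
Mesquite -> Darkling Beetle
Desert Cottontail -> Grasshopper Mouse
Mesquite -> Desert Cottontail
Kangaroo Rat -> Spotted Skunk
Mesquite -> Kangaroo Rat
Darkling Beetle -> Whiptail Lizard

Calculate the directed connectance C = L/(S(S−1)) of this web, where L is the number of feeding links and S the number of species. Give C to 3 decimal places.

C = 0.156

The web has S = 10 species and L = 14 feeding links.
C = L / (S(S−1)) = 14 / 90 = 0.1556 ≈ 0.156.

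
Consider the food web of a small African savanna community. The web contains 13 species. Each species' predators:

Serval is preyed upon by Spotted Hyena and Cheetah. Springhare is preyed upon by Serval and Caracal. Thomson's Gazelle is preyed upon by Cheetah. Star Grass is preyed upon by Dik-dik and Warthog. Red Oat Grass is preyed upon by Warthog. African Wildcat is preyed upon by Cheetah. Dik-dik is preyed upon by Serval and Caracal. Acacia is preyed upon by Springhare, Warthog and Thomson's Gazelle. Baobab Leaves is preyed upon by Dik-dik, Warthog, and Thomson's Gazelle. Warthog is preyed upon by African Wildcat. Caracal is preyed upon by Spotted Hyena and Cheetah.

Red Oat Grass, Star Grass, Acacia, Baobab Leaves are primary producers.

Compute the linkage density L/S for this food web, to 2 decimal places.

L/S = 1.54

There are L = 20 links among S = 13 species.
L/S = 20/13 = 1.5385 ≈ 1.54.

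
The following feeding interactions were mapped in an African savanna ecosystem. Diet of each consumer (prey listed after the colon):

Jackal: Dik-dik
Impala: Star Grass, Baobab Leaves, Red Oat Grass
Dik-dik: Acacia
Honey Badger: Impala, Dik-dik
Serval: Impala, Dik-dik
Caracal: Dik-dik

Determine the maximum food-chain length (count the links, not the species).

One longest chain: Star Grass → Impala → Honey Badger.
It has 3 species and 2 links.

2 links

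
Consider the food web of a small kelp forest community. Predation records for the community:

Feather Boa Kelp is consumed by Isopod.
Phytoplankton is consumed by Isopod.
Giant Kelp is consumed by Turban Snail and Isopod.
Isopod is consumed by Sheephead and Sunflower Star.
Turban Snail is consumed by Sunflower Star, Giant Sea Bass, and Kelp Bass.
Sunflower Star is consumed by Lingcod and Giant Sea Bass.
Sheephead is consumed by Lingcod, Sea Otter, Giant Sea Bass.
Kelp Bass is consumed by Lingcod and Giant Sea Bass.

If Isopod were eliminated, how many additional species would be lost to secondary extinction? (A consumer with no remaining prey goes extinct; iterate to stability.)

2

Remove Isopod.
Round 1: Sheephead (all prey gone) → extinct.
Round 2: Sea Otter (all prey gone) → extinct.
No further losses. Total secondary extinctions: 2.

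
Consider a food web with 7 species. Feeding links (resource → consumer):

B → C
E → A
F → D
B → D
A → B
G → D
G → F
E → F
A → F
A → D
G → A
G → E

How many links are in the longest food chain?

4 links

One longest chain: G → E → A → B → D.
It has 5 species and 4 links.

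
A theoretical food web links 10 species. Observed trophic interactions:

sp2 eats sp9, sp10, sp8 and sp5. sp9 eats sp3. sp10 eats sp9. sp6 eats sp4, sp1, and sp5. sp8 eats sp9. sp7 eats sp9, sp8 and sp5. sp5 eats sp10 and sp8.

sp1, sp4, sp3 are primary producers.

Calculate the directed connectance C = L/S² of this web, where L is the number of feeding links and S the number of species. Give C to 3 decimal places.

The web has S = 10 species and L = 15 feeding links.
C = L / S² = 15 / 100 = 0.1500 ≈ 0.150.

C = 0.150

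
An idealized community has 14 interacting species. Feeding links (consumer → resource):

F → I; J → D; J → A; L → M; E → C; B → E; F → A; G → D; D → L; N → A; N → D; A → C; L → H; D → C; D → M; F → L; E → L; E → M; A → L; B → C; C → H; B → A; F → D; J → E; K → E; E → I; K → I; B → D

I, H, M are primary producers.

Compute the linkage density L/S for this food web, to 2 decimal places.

L/S = 2.00

There are L = 28 links among S = 14 species.
L/S = 28/14 = 2.0000 ≈ 2.00.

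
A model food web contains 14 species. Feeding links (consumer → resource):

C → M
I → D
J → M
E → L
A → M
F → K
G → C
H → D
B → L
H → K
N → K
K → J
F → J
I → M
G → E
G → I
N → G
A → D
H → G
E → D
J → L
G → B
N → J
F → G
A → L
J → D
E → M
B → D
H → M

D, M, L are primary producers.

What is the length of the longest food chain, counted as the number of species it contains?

4 species

One longest chain: M → C → G → H.
It has 4 species and 3 links.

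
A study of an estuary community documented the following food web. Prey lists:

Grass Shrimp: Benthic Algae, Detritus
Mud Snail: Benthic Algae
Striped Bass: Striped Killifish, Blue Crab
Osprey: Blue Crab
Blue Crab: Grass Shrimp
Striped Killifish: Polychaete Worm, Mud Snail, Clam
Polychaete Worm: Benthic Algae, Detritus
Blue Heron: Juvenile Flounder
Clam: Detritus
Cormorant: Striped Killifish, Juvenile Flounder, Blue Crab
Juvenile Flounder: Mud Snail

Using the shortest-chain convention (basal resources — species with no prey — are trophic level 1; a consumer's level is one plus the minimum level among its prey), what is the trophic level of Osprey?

Benthic Algae has no prey (basal) → level 1.
Grass Shrimp eats Benthic Algae → level 2.
Blue Crab eats Grass Shrimp → level 3.
Osprey eats Blue Crab → level 4.
No prey of Osprey is below level 3, so 4 is the minimum.

Trophic level 4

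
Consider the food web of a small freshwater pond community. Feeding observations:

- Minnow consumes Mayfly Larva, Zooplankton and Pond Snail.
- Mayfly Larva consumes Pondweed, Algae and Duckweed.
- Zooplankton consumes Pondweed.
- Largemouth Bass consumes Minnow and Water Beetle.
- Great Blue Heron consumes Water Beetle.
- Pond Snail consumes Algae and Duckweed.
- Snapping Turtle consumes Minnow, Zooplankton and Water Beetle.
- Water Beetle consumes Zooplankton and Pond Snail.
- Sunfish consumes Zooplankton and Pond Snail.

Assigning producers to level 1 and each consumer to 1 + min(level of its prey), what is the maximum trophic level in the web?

Producers (level 1): Pondweed, Duckweed, Algae.
Following each consumer down to its lowest-level prey: Pondweed → Mayfly Larva → Minnow → Largemouth Bass (levels 1 through 4).
All prey of Largemouth Bass (Minnow 3, Water Beetle 3) are at level 3 or above, so Largemouth Bass is at level 1 + 3 = 4.
Every consumer has at least one prey at level 3 or below, so none exceeds level 4.

4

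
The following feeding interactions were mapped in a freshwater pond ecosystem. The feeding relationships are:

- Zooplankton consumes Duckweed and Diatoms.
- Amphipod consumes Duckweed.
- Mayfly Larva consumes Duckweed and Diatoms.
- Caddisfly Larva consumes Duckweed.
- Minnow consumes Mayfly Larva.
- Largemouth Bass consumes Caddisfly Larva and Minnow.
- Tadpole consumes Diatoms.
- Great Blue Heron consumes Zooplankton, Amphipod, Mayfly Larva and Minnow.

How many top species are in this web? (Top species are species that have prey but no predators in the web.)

3

Top species (has prey, but nothing eats it): Tadpole, Largemouth Bass, Great Blue Heron.
Count: 3.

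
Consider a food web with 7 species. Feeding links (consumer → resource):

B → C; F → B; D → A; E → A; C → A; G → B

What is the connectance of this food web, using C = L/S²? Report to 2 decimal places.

C = 0.12

The web has S = 7 species and L = 6 feeding links.
C = L / S² = 6 / 49 = 0.1224 ≈ 0.12.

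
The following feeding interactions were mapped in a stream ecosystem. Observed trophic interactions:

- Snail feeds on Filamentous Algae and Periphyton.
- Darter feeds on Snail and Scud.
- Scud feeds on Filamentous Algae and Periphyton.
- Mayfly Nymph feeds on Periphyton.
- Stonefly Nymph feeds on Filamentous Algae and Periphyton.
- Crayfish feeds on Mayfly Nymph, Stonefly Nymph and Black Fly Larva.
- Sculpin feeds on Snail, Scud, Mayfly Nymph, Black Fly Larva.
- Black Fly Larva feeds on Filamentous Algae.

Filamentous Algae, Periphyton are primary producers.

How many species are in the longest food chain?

3 species

One longest chain: Filamentous Algae → Scud → Darter.
It has 3 species and 2 links.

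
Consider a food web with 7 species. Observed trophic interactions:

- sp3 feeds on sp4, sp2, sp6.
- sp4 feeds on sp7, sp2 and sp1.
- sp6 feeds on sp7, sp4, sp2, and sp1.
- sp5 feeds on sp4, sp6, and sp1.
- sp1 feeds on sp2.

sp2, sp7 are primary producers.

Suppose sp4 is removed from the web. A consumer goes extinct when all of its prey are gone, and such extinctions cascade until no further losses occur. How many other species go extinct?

0

Remove sp4.
Every predator of it retains at least one other prey: sp6 still has sp2, sp7, sp1; sp5 still has sp1, sp6; sp3 still has sp2, sp6.
No consumer loses all prey, so no secondary extinctions occur.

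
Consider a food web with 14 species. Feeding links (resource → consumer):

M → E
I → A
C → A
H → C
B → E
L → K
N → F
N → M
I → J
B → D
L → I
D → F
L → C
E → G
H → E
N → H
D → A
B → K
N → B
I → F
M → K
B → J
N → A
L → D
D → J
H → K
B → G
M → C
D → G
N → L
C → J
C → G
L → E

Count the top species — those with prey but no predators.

Top species (has prey, but nothing eats it): K, J, G, A, F.
Count: 5.

5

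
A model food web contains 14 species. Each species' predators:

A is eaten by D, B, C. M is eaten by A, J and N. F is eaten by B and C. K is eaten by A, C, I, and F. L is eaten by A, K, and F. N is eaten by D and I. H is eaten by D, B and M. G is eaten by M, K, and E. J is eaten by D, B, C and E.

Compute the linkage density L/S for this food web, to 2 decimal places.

L/S = 1.93

There are L = 27 links among S = 14 species.
L/S = 27/14 = 1.9286 ≈ 1.93.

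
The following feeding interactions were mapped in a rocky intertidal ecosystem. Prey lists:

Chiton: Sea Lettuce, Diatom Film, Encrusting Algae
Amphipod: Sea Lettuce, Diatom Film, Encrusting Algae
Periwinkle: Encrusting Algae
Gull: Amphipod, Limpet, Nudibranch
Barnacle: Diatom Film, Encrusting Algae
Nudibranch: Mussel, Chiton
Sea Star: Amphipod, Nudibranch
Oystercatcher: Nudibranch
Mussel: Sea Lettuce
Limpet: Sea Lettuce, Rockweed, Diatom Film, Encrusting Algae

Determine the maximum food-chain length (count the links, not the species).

One longest chain: Sea Lettuce → Chiton → Nudibranch → Sea Star.
It has 4 species and 3 links.

3 links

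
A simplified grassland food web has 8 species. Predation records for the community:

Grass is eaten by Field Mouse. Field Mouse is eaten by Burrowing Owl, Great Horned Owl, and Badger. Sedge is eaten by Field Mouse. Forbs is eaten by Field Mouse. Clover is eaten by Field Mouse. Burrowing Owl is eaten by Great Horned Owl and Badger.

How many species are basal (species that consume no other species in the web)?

Basal species (no prey listed): Grass, Forbs, Clover, Sedge.
Count: 4.

4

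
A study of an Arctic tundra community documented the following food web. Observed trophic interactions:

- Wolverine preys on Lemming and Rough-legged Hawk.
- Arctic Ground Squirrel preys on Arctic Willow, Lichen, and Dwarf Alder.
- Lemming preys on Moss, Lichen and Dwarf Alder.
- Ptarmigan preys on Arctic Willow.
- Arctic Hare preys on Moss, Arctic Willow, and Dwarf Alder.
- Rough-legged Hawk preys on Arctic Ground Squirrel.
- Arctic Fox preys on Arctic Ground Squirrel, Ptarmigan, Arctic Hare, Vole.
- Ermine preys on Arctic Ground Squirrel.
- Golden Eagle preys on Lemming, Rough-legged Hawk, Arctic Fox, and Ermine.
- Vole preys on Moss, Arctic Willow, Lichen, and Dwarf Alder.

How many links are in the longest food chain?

One longest chain: Dwarf Alder → Arctic Ground Squirrel → Arctic Fox → Golden Eagle.
It has 4 species and 3 links.

3 links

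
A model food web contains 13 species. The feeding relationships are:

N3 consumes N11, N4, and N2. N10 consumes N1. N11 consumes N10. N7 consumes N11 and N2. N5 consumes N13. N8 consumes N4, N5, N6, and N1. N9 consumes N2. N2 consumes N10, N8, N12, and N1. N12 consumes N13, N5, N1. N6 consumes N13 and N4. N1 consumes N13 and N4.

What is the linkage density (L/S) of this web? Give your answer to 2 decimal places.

There are L = 24 links among S = 13 species.
L/S = 24/13 = 1.8462 ≈ 1.85.

L/S = 1.85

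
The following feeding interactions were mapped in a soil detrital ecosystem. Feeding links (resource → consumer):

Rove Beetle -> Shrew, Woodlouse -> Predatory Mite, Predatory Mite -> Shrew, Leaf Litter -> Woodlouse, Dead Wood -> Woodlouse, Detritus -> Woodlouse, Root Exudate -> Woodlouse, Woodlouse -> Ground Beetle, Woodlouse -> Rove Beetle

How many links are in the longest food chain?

One longest chain: Root Exudate → Woodlouse → Predatory Mite → Shrew.
It has 4 species and 3 links.

3 links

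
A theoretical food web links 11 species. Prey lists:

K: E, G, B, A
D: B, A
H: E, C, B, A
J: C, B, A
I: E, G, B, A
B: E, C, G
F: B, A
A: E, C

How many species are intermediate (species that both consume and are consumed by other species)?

Intermediate species (has both prey and predators): B, A.
Count: 2.

2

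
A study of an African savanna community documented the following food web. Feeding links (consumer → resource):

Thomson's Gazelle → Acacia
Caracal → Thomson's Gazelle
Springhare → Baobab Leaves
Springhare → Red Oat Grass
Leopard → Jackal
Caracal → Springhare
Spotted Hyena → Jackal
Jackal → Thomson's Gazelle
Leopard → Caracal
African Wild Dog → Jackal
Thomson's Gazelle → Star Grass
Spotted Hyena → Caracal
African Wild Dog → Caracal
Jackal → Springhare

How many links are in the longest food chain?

One longest chain: Acacia → Thomson's Gazelle → Jackal → African Wild Dog.
It has 4 species and 3 links.

3 links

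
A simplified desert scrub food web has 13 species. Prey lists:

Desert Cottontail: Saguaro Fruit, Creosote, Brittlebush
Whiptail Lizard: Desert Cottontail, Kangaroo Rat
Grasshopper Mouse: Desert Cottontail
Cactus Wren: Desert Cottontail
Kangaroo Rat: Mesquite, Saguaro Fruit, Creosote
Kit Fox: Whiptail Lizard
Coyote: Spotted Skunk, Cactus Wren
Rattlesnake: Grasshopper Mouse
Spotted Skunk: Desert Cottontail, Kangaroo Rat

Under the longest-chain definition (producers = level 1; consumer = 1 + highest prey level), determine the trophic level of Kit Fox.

Trophic level 4

Saguaro Fruit is a producer → level 1.
Desert Cottontail eats Saguaro Fruit (level 1); other prey at levels: Creosote 1, Brittlebush 1 → level 2.
Whiptail Lizard eats Desert Cottontail (level 2); other prey at levels: Kangaroo Rat 2 → level 3.
Kit Fox eats Whiptail Lizard → level 4.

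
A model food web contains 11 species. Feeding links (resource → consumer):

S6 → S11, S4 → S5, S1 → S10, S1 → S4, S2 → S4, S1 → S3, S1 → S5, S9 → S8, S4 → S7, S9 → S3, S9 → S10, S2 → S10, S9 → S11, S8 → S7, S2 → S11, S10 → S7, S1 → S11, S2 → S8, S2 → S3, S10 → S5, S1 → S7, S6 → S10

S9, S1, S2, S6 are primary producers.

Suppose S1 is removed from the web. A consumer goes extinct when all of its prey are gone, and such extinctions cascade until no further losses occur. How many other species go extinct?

0

Remove S1.
Every predator of it retains at least one other prey: S4 still has S2; S11 still has S9, S2, S6; S3 still has S9, S2; S10 still has S9, S2, S6; S7 still has S8, S4, S10; S5 still has S4, S10.
No consumer loses all prey, so no secondary extinctions occur.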